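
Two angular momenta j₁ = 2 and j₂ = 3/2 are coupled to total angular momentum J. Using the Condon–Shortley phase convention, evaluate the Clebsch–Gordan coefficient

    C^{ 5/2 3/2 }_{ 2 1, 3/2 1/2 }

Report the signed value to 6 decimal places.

√[6·1!3!2!/7! · 3!1!2!1!4!1!] = √(144/35)
  +(−1)^0/∏(0,1,1,2,2,0)! = 1/4  (running 1/4)
  +(−1)^1/∏(1,0,0,1,3,1)! = -1/6  (running 1/12)
⟨..|..⟩ = √(144/35)·(1/12) = +0.169031

+0.169031  (= +√(1/35))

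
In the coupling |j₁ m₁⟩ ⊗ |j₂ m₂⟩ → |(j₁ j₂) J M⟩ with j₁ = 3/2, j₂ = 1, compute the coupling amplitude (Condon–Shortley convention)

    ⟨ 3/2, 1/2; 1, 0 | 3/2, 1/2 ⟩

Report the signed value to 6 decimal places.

triangle: 1!×2!×1!/5! = 2/120
(j±m)!: 2!×1!×1!×1!×2!×1! = 4
prefactor² = (2J+1)×Δ×N² = 4/15
  k=0: +1/(0!×1!×1!×1!×1!×0!) = 1
  k=1: −1/(1!×0!×0!×0!×2!×1!) = -1/2
Σ = 1/2  ⇒  CG² = 4/15×1/2² = 1/15
CG = +√(1/15) = +0.258199

+0.258199  (= +√(1/15))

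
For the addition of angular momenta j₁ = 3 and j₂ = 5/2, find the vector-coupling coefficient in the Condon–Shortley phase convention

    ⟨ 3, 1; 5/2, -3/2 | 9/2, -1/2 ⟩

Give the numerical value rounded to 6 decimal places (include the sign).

triangle: 1!×5!×4!/11! = 2880/39916800
(j±m)!: 4!×2!×1!×4!×4!×5! = 3317760
prefactor² = (2J+1)×Δ×N² = 184320/77
  k=0: +1/(0!×1!×2!×1!×3!×3!) = 1/72
  k=1: −1/(1!×0!×1!×0!×4!×4!) = -1/576
Σ = 7/576  ⇒  CG² = 184320/77×7/576² = 35/99
CG = +√(35/99) = +0.594588

+0.594588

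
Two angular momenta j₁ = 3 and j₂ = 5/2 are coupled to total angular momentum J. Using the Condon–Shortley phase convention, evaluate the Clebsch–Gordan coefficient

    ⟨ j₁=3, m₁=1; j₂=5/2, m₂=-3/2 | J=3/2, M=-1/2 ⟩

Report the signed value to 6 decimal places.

j₁+j₂−J=4  J+j₁−j₂=2  J−j₁+j₂=1  j₁+j₂+J+1=8
(j₁±m₁, j₂±m₂, J±M) = (4,2,1,4,1,2)
P² = 384/35
sum k=0..1:
  [0] +1/48 = 1/48
  [1] −1/6 = -1/6
S = -7/48
C² = P²·S² = 7/30 ; C = -0.483046

-0.483046  (= −√(7/30))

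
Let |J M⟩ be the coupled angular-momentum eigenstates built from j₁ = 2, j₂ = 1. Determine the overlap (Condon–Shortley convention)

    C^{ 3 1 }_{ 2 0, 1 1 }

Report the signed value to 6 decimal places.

√[7·0!4!2!/7! · 2!2!2!0!4!2!] = √(128/5)
  +(−1)^0/∏(0,0,2,2,2,0)! = 1/8  (running 1/8)
⟨..|..⟩ = √(128/5)·(1/8) = +0.632456

+0.632456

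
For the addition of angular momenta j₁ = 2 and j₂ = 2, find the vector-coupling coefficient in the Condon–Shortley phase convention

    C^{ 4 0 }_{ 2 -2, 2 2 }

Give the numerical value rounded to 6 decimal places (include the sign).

j₁+j₂−J=0  J+j₁−j₂=4  J−j₁+j₂=4  j₁+j₂+J+1=9
(j₁±m₁, j₂±m₂, J±M) = (0,4,4,0,4,4)
P² = 165888/35
sum k=0..0:
  [0] +1/576 = 1/576
S = 1/576
C² = P²·S² = 1/70 ; C = +0.119523

+0.119523  (= +√(1/70))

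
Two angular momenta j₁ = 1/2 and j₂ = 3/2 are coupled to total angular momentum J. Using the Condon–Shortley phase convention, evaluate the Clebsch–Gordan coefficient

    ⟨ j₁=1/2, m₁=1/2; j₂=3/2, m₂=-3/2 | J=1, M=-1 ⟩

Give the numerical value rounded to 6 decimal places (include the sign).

√[3·1!0!2!/4! · 1!0!0!3!0!2!] = √(3)
  +(−1)^0/∏(0,1,0,0,0,2)! = 1/2  (running 1/2)
⟨..|..⟩ = √(3)·(1/2) = +0.866025

+√(3/4) = +0.866025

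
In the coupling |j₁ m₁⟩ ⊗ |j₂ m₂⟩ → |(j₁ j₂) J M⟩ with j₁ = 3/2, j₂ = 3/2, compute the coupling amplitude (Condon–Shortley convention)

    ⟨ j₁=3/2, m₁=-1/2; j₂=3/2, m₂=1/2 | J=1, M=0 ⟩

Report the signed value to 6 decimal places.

-0.223607  (= −√(1/20))

j₁+j₂−J=2  J+j₁−j₂=1  J−j₁+j₂=1  j₁+j₂+J+1=5
(j₁±m₁, j₂±m₂, J±M) = (1,2,2,1,1,1)
P² = 1/5
sum k=1..2:
  [1] −1/1 = -1
  [2] +1/2 = 1/2
S = -1/2
C² = P²·S² = 1/20 ; C = -0.223607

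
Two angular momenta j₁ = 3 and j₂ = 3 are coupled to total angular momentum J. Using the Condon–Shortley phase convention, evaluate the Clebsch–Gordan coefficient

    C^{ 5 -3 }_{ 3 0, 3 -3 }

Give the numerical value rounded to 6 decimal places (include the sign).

j₁+j₂−J=1  J+j₁−j₂=5  J−j₁+j₂=5  j₁+j₂+J+1=12
(j₁±m₁, j₂±m₂, J±M) = (3,3,0,6,2,8)
P² = 691200
sum k=0..0:
  [0] +1/1440 = 1/1440
S = 1/1440
C² = P²·S² = 1/3 ; C = +0.577350

+√(1/3) = +0.577350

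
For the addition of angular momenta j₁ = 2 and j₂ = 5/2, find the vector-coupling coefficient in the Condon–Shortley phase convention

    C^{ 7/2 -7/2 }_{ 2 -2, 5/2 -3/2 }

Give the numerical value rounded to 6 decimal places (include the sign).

√[8·1!3!4!/9! · 0!4!1!4!0!7!] = √(9216)
  +(−1)^1/∏(1,0,3,0,0,4)! = -1/144  (running -1/144)
⟨..|..⟩ = √(9216)·(-1/144) = -0.666667

−√(4/9) = -0.666667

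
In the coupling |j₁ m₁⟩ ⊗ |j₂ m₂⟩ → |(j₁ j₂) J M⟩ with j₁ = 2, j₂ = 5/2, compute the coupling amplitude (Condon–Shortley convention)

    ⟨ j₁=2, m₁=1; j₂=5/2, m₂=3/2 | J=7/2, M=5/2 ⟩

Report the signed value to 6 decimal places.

-0.125988

j₁+j₂−J=1  J+j₁−j₂=3  J−j₁+j₂=4  j₁+j₂+J+1=9
(j₁±m₁, j₂±m₂, J±M) = (3,1,4,1,6,1)
P² = 2304/7
sum k=0..1:
  [0] +1/48 = 1/48
  [1] −1/36 = -1/36
S = -1/144
C² = P²·S² = 1/63 ; C = -0.125988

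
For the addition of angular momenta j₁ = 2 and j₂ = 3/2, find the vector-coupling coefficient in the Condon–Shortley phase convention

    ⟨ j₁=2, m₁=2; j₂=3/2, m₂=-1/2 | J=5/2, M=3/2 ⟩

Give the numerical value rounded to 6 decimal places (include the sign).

+0.676123

triangle: 1!×3!×2!/7! = 12/5040
(j±m)!: 4!×0!×1!×2!×4!×1! = 1152
prefactor² = (2J+1)×Δ×N² = 576/35
  k=0: +1/(0!×1!×0!×1!×3!×1!) = 1/6
Σ = 1/6  ⇒  CG² = 576/35×1/6² = 16/35
CG = +√(16/35) = +0.676123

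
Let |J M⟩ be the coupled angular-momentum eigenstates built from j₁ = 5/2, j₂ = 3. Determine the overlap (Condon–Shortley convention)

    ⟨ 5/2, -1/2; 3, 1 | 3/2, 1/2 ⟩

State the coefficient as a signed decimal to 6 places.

−√(1/105) ≈ -0.097590

√[4·4!1!2!/8! · 2!3!4!2!2!1!] = √(192/35)
  +(−1)^2/∏(2,2,1,2,0,0)! = 1/8  (running 1/8)
  +(−1)^3/∏(3,1,0,1,1,1)! = -1/6  (running -1/24)
⟨..|..⟩ = √(192/35)·(-1/24) = -0.097590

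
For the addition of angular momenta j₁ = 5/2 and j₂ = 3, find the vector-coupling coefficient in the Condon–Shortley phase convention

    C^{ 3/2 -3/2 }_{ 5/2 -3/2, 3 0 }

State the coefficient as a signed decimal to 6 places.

√[4·4!1!2!/8! · 1!4!3!3!0!3!] = √(864/35)
  +(−1)^3/∏(3,1,1,0,0,2)! = -1/12  (running -1/12)
⟨..|..⟩ = √(864/35)·(-1/12) = -0.414039

−√(6/35) = -0.414039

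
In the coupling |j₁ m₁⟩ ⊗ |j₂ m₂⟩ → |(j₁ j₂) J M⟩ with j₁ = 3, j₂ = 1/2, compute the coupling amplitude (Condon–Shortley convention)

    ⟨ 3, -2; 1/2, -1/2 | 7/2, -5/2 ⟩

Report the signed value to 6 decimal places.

triangle: 0!·6!·1!/8! = 720/40320
(j±m)!: 1!·5!·0!·1!·1!·6! = 86400
prefactor² = (2J+1)·Δ·N² = 86400/7
  k=0: +1/(0!·0!·5!·0!·1!·1!) = 1/120
Σ = 1/120  ⇒  CG² = 86400/7·1/120² = 6/7
CG = +√(6/7) = +0.925820

+√(6/7) = +0.925820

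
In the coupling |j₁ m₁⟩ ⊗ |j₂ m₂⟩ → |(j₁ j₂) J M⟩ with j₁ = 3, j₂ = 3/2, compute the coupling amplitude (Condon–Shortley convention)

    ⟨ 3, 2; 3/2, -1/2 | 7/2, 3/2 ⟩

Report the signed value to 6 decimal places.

+0.654654

triangle: 1!*5!*2!/9! = 240/362880
(j±m)!: 5!*1!*1!*2!*5!*2! = 57600
prefactor² = (2J+1)*Δ*N² = 6400/21
  k=0: +1/(0!*1!*1!*1!*4!*1!) = 1/24
  k=1: −1/(1!*0!*0!*0!*5!*2!) = -1/240
Σ = 3/80  ⇒  CG² = 6400/21*3/80² = 3/7
CG = +√(3/7) = +0.654654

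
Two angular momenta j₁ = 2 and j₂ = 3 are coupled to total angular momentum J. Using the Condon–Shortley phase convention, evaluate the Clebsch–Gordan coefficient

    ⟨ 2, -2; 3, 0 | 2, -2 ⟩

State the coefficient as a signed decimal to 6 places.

-0.267261

j₁+j₂−J=3  J+j₁−j₂=1  J−j₁+j₂=3  j₁+j₂+J+1=8
(j₁±m₁, j₂±m₂, J±M) = (0,4,3,3,0,4)
P² = 648/7
sum k=3..3:
  [3] −1/36 = -1/36
S = -1/36
C² = P²·S² = 1/14 ; C = -0.267261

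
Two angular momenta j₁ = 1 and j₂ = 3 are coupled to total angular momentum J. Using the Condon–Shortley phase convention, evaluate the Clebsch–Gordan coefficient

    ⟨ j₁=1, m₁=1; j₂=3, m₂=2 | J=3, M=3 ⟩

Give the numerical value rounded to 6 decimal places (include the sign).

+0.500000

triangle: 1!×1!×5!/8! = 120/40320
(j±m)!: 2!×0!×5!×1!×6!×0! = 172800
prefactor² = (2J+1)×Δ×N² = 3600
  k=0: +1/(0!×1!×0!×5!×1!×0!) = 1/120
Σ = 1/120  ⇒  CG² = 3600×1/120² = 1/4
CG = +√(1/4) = +0.500000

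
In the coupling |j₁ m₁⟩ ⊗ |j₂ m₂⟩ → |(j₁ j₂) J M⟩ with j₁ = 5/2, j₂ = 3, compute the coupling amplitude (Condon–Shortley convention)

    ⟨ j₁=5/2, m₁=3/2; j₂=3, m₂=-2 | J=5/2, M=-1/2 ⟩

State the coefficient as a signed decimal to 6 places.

j₁+j₂−J=3  J+j₁−j₂=2  J−j₁+j₂=3  j₁+j₂+J+1=9
(j₁±m₁, j₂±m₂, J±M) = (4,1,1,5,2,3)
P² = 288/7
sum k=0..1:
  [0] +1/12 = 1/12
  [1] −1/24 = -1/24
S = 1/24
C² = P²·S² = 1/14 ; C = +0.267261

+√(1/14) = +0.267261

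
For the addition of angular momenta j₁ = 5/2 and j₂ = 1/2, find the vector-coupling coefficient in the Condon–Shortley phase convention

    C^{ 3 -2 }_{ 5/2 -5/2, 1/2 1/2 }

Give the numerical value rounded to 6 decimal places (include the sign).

+0.408248

√[7·0!5!1!/7! · 0!5!1!0!1!5!] = √(2400)
  +(−1)^0/∏(0,0,5,1,0,0)! = 1/120  (running 1/120)
⟨..|..⟩ = √(2400)·(1/120) = +0.408248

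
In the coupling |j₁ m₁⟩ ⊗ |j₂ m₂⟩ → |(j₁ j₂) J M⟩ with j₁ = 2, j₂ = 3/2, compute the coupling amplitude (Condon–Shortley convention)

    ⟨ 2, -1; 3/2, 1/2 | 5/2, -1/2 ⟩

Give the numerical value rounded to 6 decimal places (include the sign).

√[6·1!3!2!/7! · 1!3!2!1!2!3!] = √(72/35)
  +(−1)^0/∏(0,1,3,2,0,0)! = 1/12  (running 1/12)
  +(−1)^1/∏(1,0,2,1,1,1)! = -1/2  (running -5/12)
⟨..|..⟩ = √(72/35)·(-5/12) = -0.597614

−√(5/14) ≈ -0.597614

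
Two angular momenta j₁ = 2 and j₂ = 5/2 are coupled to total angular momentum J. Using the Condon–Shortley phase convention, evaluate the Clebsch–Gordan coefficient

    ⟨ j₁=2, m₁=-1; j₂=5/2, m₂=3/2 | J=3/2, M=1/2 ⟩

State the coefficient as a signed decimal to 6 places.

j₁+j₂−J=3  J+j₁−j₂=1  J−j₁+j₂=2  j₁+j₂+J+1=7
(j₁±m₁, j₂±m₂, J±M) = (1,3,4,1,2,1)
P² = 96/35
sum k=2..3:
  [2] +1/4 = 1/4
  [3] −1/6 = -1/6
S = 1/12
C² = P²·S² = 2/105 ; C = +0.138013

+√(2/105) ≈ +0.138013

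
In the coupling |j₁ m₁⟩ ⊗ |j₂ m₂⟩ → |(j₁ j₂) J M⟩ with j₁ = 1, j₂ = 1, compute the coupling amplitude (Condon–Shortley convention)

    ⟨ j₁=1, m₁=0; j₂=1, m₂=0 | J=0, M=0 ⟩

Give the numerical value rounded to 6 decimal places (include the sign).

√[1·2!0!0!/3! · 1!1!1!1!0!0!] = √(1/3)
  +(−1)^1/∏(1,1,0,0,0,0)! = -1  (running -1)
⟨..|..⟩ = √(1/3)·(-1) = -0.577350

−√(1/3) ≈ -0.577350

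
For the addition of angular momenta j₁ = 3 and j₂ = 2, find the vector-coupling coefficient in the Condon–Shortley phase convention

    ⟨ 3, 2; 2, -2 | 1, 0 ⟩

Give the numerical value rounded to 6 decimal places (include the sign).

j₁+j₂−J=4  J+j₁−j₂=2  J−j₁+j₂=0  j₁+j₂+J+1=7
(j₁±m₁, j₂±m₂, J±M) = (5,1,0,4,1,1)
P² = 576/7
sum k=0..0:
  [0] +1/24 = 1/24
S = 1/24
C² = P²·S² = 1/7 ; C = +0.377964

+0.377964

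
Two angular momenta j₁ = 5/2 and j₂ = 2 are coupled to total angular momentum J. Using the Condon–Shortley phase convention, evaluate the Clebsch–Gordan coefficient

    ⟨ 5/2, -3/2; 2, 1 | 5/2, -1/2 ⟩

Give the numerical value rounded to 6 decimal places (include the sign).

j₁+j₂−J=2  J+j₁−j₂=3  J−j₁+j₂=2  j₁+j₂+J+1=8
(j₁±m₁, j₂±m₂, J±M) = (1,4,3,1,2,3)
P² = 216/35
sum k=1..2:
  [1] −1/12 = -1/12
  [2] +1/4 = 1/4
S = 1/6
C² = P²·S² = 6/35 ; C = +0.414039

+0.414039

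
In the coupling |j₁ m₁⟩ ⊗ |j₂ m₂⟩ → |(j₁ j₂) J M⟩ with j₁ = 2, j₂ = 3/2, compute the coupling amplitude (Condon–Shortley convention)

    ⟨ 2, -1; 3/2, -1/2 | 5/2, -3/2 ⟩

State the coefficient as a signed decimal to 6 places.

−√(1/35) = -0.169031

√[6·1!3!2!/7! · 1!3!1!2!1!4!] = √(144/35)
  +(−1)^0/∏(0,1,3,1,0,1)! = 1/6  (running 1/6)
  +(−1)^1/∏(1,0,2,0,1,2)! = -1/4  (running -1/12)
⟨..|..⟩ = √(144/35)·(-1/12) = -0.169031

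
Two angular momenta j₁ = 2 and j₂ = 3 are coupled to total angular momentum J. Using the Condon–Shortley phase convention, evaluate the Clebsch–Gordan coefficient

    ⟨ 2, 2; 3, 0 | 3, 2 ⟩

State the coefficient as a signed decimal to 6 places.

√[7·2!2!4!/9! · 4!0!3!3!5!1!] = √(192)
  +(−1)^0/∏(0,2,0,3,2,1)! = 1/24  (running 1/24)
⟨..|..⟩ = √(192)·(1/24) = +0.577350

+0.577350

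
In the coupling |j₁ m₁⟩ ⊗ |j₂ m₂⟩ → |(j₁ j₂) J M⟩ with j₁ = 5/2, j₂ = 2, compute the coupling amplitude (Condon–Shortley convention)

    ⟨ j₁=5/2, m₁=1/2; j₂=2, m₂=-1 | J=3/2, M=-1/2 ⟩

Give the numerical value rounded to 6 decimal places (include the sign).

-0.487950  (= −√(5/21))

√[4·3!2!1!/7! · 3!2!1!3!1!2!] = √(48/35)
  +(−1)^0/∏(0,3,2,1,0,0)! = 1/12  (running 1/12)
  +(−1)^1/∏(1,2,1,0,1,1)! = -1/2  (running -5/12)
⟨..|..⟩ = √(48/35)·(-5/12) = -0.487950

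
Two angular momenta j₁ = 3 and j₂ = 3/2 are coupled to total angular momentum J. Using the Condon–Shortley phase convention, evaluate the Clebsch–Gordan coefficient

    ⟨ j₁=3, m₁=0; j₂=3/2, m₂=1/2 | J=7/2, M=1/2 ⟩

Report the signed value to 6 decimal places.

−√(2/21) = -0.308607

j₁+j₂−J=1  J+j₁−j₂=5  J−j₁+j₂=2  j₁+j₂+J+1=9
(j₁±m₁, j₂±m₂, J±M) = (3,3,2,1,4,3)
P² = 384/7
sum k=0..1:
  [0] +1/24 = 1/24
  [1] −1/12 = -1/12
S = -1/24
C² = P²·S² = 2/21 ; C = -0.308607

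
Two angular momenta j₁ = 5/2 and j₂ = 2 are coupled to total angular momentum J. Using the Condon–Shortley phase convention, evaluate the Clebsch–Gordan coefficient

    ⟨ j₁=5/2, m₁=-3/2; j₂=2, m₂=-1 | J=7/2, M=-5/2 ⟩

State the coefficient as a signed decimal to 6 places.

−√(1/63) ≈ -0.125988

triangle: 1!*4!*3!/9! = 144/362880
(j±m)!: 1!*4!*1!*3!*1!*6! = 103680
prefactor² = (2J+1)*Δ*N² = 2304/7
  k=0: +1/(0!*1!*4!*1!*0!*2!) = 1/48
  k=1: −1/(1!*0!*3!*0!*1!*3!) = -1/36
Σ = -1/144  ⇒  CG² = 2304/7*(-1/144)² = 1/63
CG = −√(1/63) = -0.125988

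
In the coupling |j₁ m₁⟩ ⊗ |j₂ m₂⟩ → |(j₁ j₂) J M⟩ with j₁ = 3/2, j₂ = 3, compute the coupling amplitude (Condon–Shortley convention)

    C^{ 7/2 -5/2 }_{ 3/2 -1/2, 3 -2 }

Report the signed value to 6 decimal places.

√[8·1!2!5!/9! · 1!2!1!5!1!6!] = √(6400/7)
  +(−1)^0/∏(0,1,2,1,0,4)! = 1/48  (running 1/48)
  +(−1)^1/∏(1,0,1,0,1,5)! = -1/120  (running 1/80)
⟨..|..⟩ = √(6400/7)·(1/80) = +0.377964

+√(1/7) = +0.377964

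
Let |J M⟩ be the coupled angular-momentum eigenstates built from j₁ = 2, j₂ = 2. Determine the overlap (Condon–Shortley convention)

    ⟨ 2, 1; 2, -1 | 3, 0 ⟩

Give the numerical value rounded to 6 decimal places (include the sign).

+√(2/5) ≈ +0.632456

triangle: 1!·3!·3!/8! = 36/40320
(j±m)!: 3!·1!·1!·3!·3!·3! = 1296
prefactor² = (2J+1)·Δ·N² = 81/10
  k=0: +1/(0!·1!·1!·1!·2!·2!) = 1/4
  k=1: −1/(1!·0!·0!·0!·3!·3!) = -1/36
Σ = 2/9  ⇒  CG² = 81/10·2/9² = 2/5
CG = +√(2/5) = +0.632456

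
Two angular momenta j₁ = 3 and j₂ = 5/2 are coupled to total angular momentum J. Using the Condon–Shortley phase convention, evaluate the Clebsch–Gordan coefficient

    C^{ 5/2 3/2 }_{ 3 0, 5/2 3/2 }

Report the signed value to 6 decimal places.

+√(7/30) = +0.483046

triangle: 3!·3!·2!/9! = 72/362880
(j±m)!: 3!·3!·4!·1!·4!·1! = 20736
prefactor² = (2J+1)·Δ·N² = 864/35
  k=2: +1/(2!·1!·1!·2!·2!·0!) = 1/8
  k=3: −1/(3!·0!·0!·1!·3!·1!) = -1/36
Σ = 7/72  ⇒  CG² = 864/35·7/72² = 7/30
CG = +√(7/30) = +0.483046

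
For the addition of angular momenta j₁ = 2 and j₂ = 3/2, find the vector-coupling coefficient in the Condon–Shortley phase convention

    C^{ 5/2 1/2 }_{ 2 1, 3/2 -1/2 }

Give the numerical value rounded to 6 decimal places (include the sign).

√[6·1!3!2!/7! · 3!1!1!2!3!2!] = √(72/35)
  +(−1)^0/∏(0,1,1,1,2,1)! = 1/2  (running 1/2)
  +(−1)^1/∏(1,0,0,0,3,2)! = -1/12  (running 5/12)
⟨..|..⟩ = √(72/35)·(5/12) = +0.597614

+0.597614  (= +√(5/14))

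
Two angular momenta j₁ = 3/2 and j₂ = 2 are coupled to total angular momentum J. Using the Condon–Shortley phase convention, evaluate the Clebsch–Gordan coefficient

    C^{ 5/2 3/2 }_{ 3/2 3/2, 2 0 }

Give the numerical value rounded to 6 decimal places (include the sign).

√[6·1!2!3!/7! · 3!0!2!2!4!1!] = √(288/35)
  +(−1)^0/∏(0,1,0,2,2,1)! = 1/4  (running 1/4)
⟨..|..⟩ = √(288/35)·(1/4) = +0.717137

+√(18/35) ≈ +0.717137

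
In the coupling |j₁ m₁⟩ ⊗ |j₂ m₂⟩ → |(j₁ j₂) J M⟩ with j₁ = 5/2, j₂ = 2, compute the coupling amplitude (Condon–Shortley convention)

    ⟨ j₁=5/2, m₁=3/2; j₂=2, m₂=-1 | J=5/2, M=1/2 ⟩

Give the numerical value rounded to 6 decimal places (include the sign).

triangle: 2!*3!*2!/8! = 24/40320
(j±m)!: 4!*1!*1!*3!*3!*2! = 1728
prefactor² = (2J+1)*Δ*N² = 216/35
  k=0: +1/(0!*2!*1!*1!*2!*1!) = 1/4
  k=1: −1/(1!*1!*0!*0!*3!*2!) = -1/12
Σ = 1/6  ⇒  CG² = 216/35*1/6² = 6/35
CG = +√(6/35) = +0.414039

+0.414039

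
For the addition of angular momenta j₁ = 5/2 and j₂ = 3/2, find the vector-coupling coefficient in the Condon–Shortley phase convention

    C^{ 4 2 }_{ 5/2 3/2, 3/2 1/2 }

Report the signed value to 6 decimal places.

j₁+j₂−J=0  J+j₁−j₂=5  J−j₁+j₂=3  j₁+j₂+J+1=9
(j₁±m₁, j₂±m₂, J±M) = (4,1,2,1,6,2)
P² = 8640/7
sum k=0..0:
  [0] +1/48 = 1/48
S = 1/48
C² = P²·S² = 15/28 ; C = +0.731925

+√(15/28) = +0.731925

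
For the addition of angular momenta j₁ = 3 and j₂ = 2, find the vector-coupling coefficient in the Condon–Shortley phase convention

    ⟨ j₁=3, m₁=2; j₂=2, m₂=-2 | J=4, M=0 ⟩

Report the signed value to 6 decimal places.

+√(1/7) ≈ +0.377964

j₁+j₂−J=1  J+j₁−j₂=5  J−j₁+j₂=3  j₁+j₂+J+1=10
(j₁±m₁, j₂±m₂, J±M) = (5,1,0,4,4,4)
P² = 20736/7
sum k=0..0:
  [0] +1/144 = 1/144
S = 1/144
C² = P²·S² = 1/7 ; C = +0.377964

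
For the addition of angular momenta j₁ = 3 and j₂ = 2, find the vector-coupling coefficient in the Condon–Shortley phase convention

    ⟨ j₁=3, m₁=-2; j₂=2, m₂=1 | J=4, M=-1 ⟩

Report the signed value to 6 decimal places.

√[9·1!5!3!/10! · 1!5!3!1!3!5!] = √(6480/7)
  +(−1)^0/∏(0,1,5,3,0,0)! = 1/720  (running 1/720)
  +(−1)^1/∏(1,0,4,2,1,1)! = -1/48  (running -7/360)
⟨..|..⟩ = √(6480/7)·(-7/360) = -0.591608

−√(7/20) = -0.591608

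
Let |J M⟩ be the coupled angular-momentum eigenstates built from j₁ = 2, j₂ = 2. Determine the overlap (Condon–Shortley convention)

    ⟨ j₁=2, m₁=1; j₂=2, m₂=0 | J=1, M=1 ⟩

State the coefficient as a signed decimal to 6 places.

−√(3/10) ≈ -0.547723

triangle: 3!·1!·1!/6! = 6/720
(j±m)!: 3!·1!·2!·2!·2!·0! = 48
prefactor² = (2J+1)·Δ·N² = 6/5
  k=1: −1/(1!·2!·0!·1!·1!·0!) = -1/2
Σ = -1/2  ⇒  CG² = 6/5·(-1/2)² = 3/10
CG = −√(3/10) = -0.547723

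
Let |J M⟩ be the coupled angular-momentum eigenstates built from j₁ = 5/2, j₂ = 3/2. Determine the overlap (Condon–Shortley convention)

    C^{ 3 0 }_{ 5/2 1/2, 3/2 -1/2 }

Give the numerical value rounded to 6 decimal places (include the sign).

+0.447214  (= +√(1/5))

√[7·1!4!2!/8! · 3!2!1!2!3!3!] = √(36/5)
  +(−1)^0/∏(0,1,2,1,2,1)! = 1/4  (running 1/4)
  +(−1)^1/∏(1,0,1,0,3,2)! = -1/12  (running 1/6)
⟨..|..⟩ = √(36/5)·(1/6) = +0.447214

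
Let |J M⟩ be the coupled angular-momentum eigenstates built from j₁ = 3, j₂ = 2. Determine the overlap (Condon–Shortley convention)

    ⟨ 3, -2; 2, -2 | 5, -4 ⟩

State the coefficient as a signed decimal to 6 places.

√[11·0!6!4!/11! · 1!5!0!4!1!9!] = √(4976640)
  +(−1)^0/∏(0,0,5,0,1,4)! = 1/2880  (running 1/2880)
⟨..|..⟩ = √(4976640)·(1/2880) = +0.774597

+0.774597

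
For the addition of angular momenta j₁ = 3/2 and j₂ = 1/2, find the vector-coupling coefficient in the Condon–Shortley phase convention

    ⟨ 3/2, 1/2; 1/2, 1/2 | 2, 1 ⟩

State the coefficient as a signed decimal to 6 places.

triangle: 0!·3!·1!/5! = 6/120
(j±m)!: 2!·1!·1!·0!·3!·1! = 12
prefactor² = (2J+1)·Δ·N² = 3
  k=0: +1/(0!·0!·1!·1!·2!·0!) = 1/2
Σ = 1/2  ⇒  CG² = 3·1/2² = 3/4
CG = +√(3/4) = +0.866025

+0.866025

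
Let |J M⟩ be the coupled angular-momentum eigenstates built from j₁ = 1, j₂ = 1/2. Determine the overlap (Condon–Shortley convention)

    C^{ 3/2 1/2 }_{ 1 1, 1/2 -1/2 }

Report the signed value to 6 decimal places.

+0.577350

triangle: 0!×2!×1!/4! = 2/24
(j±m)!: 2!×0!×0!×1!×2!×1! = 4
prefactor² = (2J+1)×Δ×N² = 4/3
  k=0: +1/(0!×0!×0!×0!×2!×1!) = 1/2
Σ = 1/2  ⇒  CG² = 4/3×1/2² = 1/3
CG = +√(1/3) = +0.577350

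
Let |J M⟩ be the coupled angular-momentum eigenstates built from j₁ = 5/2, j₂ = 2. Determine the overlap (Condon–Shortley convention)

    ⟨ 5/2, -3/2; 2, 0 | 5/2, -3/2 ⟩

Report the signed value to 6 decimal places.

-0.119523

triangle: 2!×3!×2!/8! = 24/40320
(j±m)!: 1!×4!×2!×2!×1!×4! = 2304
prefactor² = (2J+1)×Δ×N² = 288/35
  k=1: −1/(1!×1!×3!×1!×0!×1!) = -1/6
  k=2: +1/(2!×0!×2!×0!×1!×2!) = 1/8
Σ = -1/24  ⇒  CG² = 288/35×(-1/24)² = 1/70
CG = −√(1/70) = -0.119523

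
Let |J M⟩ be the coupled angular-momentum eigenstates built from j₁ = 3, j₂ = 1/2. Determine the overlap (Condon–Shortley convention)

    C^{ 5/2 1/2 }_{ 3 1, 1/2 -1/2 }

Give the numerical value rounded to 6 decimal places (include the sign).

j₁+j₂−J=1  J+j₁−j₂=5  J−j₁+j₂=0  j₁+j₂+J+1=7
(j₁±m₁, j₂±m₂, J±M) = (4,2,0,1,3,2)
P² = 576/7
sum k=0..0:
  [0] +1/12 = 1/12
S = 1/12
C² = P²·S² = 4/7 ; C = +0.755929

+√(4/7) = +0.755929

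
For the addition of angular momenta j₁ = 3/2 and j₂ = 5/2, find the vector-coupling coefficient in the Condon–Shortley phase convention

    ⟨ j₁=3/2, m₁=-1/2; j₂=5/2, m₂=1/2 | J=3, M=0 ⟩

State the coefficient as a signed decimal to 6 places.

-0.447214

j₁+j₂−J=1  J+j₁−j₂=2  J−j₁+j₂=4  j₁+j₂+J+1=8
(j₁±m₁, j₂±m₂, J±M) = (1,2,3,2,3,3)
P² = 36/5
sum k=0..1:
  [0] +1/12 = 1/12
  [1] −1/4 = -1/4
S = -1/6
C² = P²·S² = 1/5 ; C = -0.447214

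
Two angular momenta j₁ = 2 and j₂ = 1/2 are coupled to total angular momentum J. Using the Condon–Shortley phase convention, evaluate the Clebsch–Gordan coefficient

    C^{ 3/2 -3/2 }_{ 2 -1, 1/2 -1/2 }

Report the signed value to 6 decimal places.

+√(1/5) ≈ +0.447214

√[4·1!3!0!/5! · 1!3!0!1!0!3!] = √(36/5)
  +(−1)^0/∏(0,1,3,0,0,0)! = 1/6  (running 1/6)
⟨..|..⟩ = √(36/5)·(1/6) = +0.447214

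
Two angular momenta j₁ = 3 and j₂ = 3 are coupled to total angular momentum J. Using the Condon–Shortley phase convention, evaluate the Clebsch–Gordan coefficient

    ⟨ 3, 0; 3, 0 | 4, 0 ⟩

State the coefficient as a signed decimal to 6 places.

√[9·2!4!4!/11! · 3!3!3!3!4!4!] = √(373248/1925)
  +(−1)^0/∏(0,2,3,3,1,1)! = 1/72  (running 1/72)
  +(−1)^1/∏(1,1,2,2,2,2)! = -1/16  (running -7/144)
  +(−1)^2/∏(2,0,1,1,3,3)! = 1/72  (running -5/144)
⟨..|..⟩ = √(373248/1925)·(-5/144) = -0.483494

-0.483494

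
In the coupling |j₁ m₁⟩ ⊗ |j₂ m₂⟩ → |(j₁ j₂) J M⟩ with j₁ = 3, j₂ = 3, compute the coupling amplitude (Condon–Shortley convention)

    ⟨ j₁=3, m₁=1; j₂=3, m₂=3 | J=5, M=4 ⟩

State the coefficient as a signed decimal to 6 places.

-0.707107

j₁+j₂−J=1  J+j₁−j₂=5  J−j₁+j₂=5  j₁+j₂+J+1=12
(j₁±m₁, j₂±m₂, J±M) = (4,2,6,0,9,1)
P² = 4147200
sum k=1..1:
  [1] −1/2880 = -1/2880
S = -1/2880
C² = P²·S² = 1/2 ; C = -0.707107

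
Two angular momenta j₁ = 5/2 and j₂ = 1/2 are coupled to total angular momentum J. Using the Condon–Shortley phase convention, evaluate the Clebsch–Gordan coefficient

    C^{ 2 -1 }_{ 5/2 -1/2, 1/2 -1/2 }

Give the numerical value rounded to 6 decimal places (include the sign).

triangle: 1!*4!*0!/6! = 24/720
(j±m)!: 2!*3!*0!*1!*1!*3! = 72
prefactor² = (2J+1)*Δ*N² = 12
  k=0: +1/(0!*1!*3!*0!*1!*0!) = 1/6
Σ = 1/6  ⇒  CG² = 12*1/6² = 1/3
CG = +√(1/3) = +0.577350

+0.577350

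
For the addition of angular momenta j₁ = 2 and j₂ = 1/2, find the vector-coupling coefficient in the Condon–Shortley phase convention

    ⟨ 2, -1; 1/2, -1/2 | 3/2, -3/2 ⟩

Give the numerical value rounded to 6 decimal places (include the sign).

√[4·1!3!0!/5! · 1!3!0!1!0!3!] = √(36/5)
  +(−1)^0/∏(0,1,3,0,0,0)! = 1/6  (running 1/6)
⟨..|..⟩ = √(36/5)·(1/6) = +0.447214

+0.447214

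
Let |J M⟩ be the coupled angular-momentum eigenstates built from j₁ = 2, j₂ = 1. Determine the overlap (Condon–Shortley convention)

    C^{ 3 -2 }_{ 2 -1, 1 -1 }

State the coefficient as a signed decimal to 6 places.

+√(2/3) = +0.816497

j₁+j₂−J=0  J+j₁−j₂=4  J−j₁+j₂=2  j₁+j₂+J+1=7
(j₁±m₁, j₂±m₂, J±M) = (1,3,0,2,1,5)
P² = 96
sum k=0..0:
  [0] +1/12 = 1/12
S = 1/12
C² = P²·S² = 2/3 ; C = +0.816497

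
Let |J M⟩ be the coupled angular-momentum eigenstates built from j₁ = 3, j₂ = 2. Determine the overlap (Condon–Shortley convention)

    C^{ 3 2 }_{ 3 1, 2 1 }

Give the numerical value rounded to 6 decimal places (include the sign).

-0.500000  (= −√(1/4))

√[7·2!4!2!/9! · 4!2!3!1!5!1!] = √(64)
  +(−1)^1/∏(1,1,1,2,3,0)! = -1/12  (running -1/12)
  +(−1)^2/∏(2,0,0,1,4,1)! = 1/48  (running -1/16)
⟨..|..⟩ = √(64)·(-1/16) = -0.500000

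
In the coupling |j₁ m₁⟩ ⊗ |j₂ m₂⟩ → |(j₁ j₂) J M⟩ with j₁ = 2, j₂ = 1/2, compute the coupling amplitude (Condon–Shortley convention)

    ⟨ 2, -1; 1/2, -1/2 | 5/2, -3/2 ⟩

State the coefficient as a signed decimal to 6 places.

+√(4/5) ≈ +0.894427

√[6·0!4!1!/6! · 1!3!0!1!1!4!] = √(144/5)
  +(−1)^0/∏(0,0,3,0,1,1)! = 1/6  (running 1/6)
⟨..|..⟩ = √(144/5)·(1/6) = +0.894427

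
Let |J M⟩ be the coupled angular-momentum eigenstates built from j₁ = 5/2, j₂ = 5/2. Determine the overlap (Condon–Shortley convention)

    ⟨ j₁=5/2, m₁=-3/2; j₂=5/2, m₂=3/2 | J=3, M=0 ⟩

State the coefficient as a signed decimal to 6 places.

+0.521749

j₁+j₂−J=2  J+j₁−j₂=3  J−j₁+j₂=3  j₁+j₂+J+1=9
(j₁±m₁, j₂±m₂, J±M) = (1,4,4,1,3,3)
P² = 144/5
sum k=1..2:
  [1] −1/36 = -1/36
  [2] +1/8 = 1/8
S = 7/72
C² = P²·S² = 49/180 ; C = +0.521749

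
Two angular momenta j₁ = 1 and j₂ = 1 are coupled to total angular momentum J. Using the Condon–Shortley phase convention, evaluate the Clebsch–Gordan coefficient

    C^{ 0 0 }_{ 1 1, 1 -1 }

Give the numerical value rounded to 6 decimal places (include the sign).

j₁+j₂−J=2  J+j₁−j₂=0  J−j₁+j₂=0  j₁+j₂+J+1=3
(j₁±m₁, j₂±m₂, J±M) = (2,0,0,2,0,0)
P² = 4/3
sum k=0..0:
  [0] +1/2 = 1/2
S = 1/2
C² = P²·S² = 1/3 ; C = +0.577350

+0.577350  (= +√(1/3))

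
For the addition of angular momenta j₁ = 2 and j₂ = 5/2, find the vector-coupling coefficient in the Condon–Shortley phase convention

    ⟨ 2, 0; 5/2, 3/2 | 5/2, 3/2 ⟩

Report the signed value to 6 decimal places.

-0.119523

j₁+j₂−J=2  J+j₁−j₂=2  J−j₁+j₂=3  j₁+j₂+J+1=8
(j₁±m₁, j₂±m₂, J±M) = (2,2,4,1,4,1)
P² = 288/35
sum k=1..2:
  [1] −1/6 = -1/6
  [2] +1/8 = 1/8
S = -1/24
C² = P²·S² = 1/70 ; C = -0.119523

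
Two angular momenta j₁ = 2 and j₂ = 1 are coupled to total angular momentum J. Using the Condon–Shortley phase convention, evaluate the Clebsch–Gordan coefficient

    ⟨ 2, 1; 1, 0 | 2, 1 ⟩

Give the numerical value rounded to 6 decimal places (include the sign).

triangle: 1!*3!*1!/6! = 6/720
(j±m)!: 3!*1!*1!*1!*3!*1! = 36
prefactor² = (2J+1)*Δ*N² = 3/2
  k=0: +1/(0!*1!*1!*1!*2!*0!) = 1/2
  k=1: −1/(1!*0!*0!*0!*3!*1!) = -1/6
Σ = 1/3  ⇒  CG² = 3/2*1/3² = 1/6
CG = +√(1/6) = +0.408248

+√(1/6) ≈ +0.408248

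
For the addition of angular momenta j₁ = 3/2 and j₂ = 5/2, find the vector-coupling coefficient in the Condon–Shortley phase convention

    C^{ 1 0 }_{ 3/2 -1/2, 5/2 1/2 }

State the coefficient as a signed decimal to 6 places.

triangle: 3!·0!·2!/6! = 12/720
(j±m)!: 1!·2!·3!·2!·1!·1! = 24
prefactor² = (2J+1)·Δ·N² = 6/5
  k=2: +1/(2!·1!·0!·1!·0!·1!) = 1/2
Σ = 1/2  ⇒  CG² = 6/5·1/2² = 3/10
CG = +√(3/10) = +0.547723

+0.547723  (= +√(3/10))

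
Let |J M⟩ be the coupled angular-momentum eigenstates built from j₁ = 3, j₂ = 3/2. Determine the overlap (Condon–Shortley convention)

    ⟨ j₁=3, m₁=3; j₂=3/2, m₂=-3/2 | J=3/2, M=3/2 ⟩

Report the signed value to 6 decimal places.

+√(4/7) ≈ +0.755929

√[4·3!3!0!/7! · 6!0!0!3!3!0!] = √(5184/7)
  +(−1)^0/∏(0,3,0,0,3,0)! = 1/36  (running 1/36)
⟨..|..⟩ = √(5184/7)·(1/36) = +0.755929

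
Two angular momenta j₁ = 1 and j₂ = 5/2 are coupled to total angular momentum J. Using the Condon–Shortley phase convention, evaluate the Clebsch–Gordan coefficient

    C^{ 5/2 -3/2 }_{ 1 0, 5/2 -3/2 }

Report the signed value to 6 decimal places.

+0.507093

j₁+j₂−J=1  J+j₁−j₂=1  J−j₁+j₂=4  j₁+j₂+J+1=7
(j₁±m₁, j₂±m₂, J±M) = (1,1,1,4,1,4)
P² = 576/35
sum k=0..1:
  [0] +1/6 = 1/6
  [1] −1/24 = -1/24
S = 1/8
C² = P²·S² = 9/35 ; C = +0.507093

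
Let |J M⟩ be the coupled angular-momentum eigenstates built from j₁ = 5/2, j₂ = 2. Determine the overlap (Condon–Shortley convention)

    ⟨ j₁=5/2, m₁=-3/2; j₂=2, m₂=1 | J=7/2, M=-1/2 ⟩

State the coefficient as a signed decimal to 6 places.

√[8·1!4!3!/9! · 1!4!3!1!3!4!] = √(2304/35)
  +(−1)^0/∏(0,1,4,3,0,0)! = 1/144  (running 1/144)
  +(−1)^1/∏(1,0,3,2,1,1)! = -1/12  (running -11/144)
⟨..|..⟩ = √(2304/35)·(-11/144) = -0.619780

−√(121/315) = -0.619780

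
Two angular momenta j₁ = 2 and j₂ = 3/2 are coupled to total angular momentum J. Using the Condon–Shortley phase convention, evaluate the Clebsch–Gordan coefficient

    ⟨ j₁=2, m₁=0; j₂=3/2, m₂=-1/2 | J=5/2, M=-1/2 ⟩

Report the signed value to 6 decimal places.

triangle: 1!×3!×2!/7! = 12/5040
(j±m)!: 2!×2!×1!×2!×2!×3! = 96
prefactor² = (2J+1)×Δ×N² = 48/35
  k=0: +1/(0!×1!×2!×1!×1!×1!) = 1/2
  k=1: −1/(1!×0!×1!×0!×2!×2!) = -1/4
Σ = 1/4  ⇒  CG² = 48/35×1/4² = 3/35
CG = +√(3/35) = +0.292770

+0.292770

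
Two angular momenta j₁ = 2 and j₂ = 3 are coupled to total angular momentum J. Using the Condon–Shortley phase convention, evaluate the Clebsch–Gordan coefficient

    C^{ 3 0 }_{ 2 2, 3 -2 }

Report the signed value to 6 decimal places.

j₁+j₂−J=2  J+j₁−j₂=2  J−j₁+j₂=4  j₁+j₂+J+1=9
(j₁±m₁, j₂±m₂, J±M) = (4,0,1,5,3,3)
P² = 192
sum k=0..0:
  [0] +1/24 = 1/24
S = 1/24
C² = P²·S² = 1/3 ; C = +0.577350

+√(1/3) ≈ +0.577350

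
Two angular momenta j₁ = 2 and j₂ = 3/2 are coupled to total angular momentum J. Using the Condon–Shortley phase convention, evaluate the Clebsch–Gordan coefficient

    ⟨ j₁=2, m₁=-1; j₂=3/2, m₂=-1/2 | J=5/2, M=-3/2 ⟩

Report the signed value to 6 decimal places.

√[6·1!3!2!/7! · 1!3!1!2!1!4!] = √(144/35)
  +(−1)^0/∏(0,1,3,1,0,1)! = 1/6  (running 1/6)
  +(−1)^1/∏(1,0,2,0,1,2)! = -1/4  (running -1/12)
⟨..|..⟩ = √(144/35)·(-1/12) = -0.169031

−√(1/35) ≈ -0.169031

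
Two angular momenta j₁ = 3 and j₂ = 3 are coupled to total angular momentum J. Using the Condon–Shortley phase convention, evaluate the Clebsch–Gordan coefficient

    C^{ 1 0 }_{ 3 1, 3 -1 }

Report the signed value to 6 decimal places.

√[3·5!1!1!/8! · 4!2!2!4!1!1!] = √(144/7)
  +(−1)^1/∏(1,4,1,1,0,0)! = -1/24  (running -1/24)
  +(−1)^2/∏(2,3,0,0,1,1)! = 1/12  (running 1/24)
⟨..|..⟩ = √(144/7)·(1/24) = +0.188982

+0.188982  (= +√(1/28))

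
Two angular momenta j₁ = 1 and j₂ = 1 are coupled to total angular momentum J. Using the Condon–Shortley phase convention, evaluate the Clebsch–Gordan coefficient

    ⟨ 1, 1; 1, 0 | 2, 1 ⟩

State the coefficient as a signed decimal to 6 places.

+√(1/2) = +0.707107

triangle: 0!·2!·2!/5! = 4/120
(j±m)!: 2!·0!·1!·1!·3!·1! = 12
prefactor² = (2J+1)·Δ·N² = 2
  k=0: +1/(0!·0!·0!·1!·2!·1!) = 1/2
Σ = 1/2  ⇒  CG² = 2·1/2² = 1/2
CG = +√(1/2) = +0.707107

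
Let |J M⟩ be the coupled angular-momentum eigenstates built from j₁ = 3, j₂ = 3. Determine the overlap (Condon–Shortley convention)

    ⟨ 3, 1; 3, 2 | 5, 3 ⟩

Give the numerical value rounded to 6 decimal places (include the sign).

j₁+j₂−J=1  J+j₁−j₂=5  J−j₁+j₂=5  j₁+j₂+J+1=12
(j₁±m₁, j₂±m₂, J±M) = (4,2,5,1,8,2)
P² = 153600
sum k=0..1:
  [0] +1/1440 = 1/1440
  [1] −1/576 = -1/576
S = -1/960
C² = P²·S² = 1/6 ; C = -0.408248

-0.408248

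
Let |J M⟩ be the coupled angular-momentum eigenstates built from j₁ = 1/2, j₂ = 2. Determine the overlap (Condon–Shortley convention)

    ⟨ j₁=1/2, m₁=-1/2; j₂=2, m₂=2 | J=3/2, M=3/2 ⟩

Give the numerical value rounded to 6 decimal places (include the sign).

−√(4/5) ≈ -0.894427

√[4·1!0!3!/5! · 0!1!4!0!3!0!] = √(144/5)
  +(−1)^1/∏(1,0,0,3,0,0)! = -1/6  (running -1/6)
⟨..|..⟩ = √(144/5)·(-1/6) = -0.894427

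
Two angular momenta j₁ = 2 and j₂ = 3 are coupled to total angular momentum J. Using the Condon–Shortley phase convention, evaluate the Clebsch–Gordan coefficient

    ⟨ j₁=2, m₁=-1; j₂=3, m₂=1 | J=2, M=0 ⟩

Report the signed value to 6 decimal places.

√[5·3!1!3!/8! · 1!3!4!2!2!2!] = √(36/7)
  +(−1)^2/∏(2,1,1,2,0,1)! = 1/4  (running 1/4)
  +(−1)^3/∏(3,0,0,1,1,2)! = -1/12  (running 1/6)
⟨..|..⟩ = √(36/7)·(1/6) = +0.377964

+0.377964  (= +√(1/7))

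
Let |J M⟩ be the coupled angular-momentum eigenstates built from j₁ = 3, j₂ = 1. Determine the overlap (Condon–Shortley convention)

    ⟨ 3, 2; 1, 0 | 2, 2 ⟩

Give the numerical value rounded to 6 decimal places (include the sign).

-0.487950  (= −√(5/21))

j₁+j₂−J=2  J+j₁−j₂=4  J−j₁+j₂=0  j₁+j₂+J+1=7
(j₁±m₁, j₂±m₂, J±M) = (5,1,1,1,4,0)
P² = 960/7
sum k=1..1:
  [1] −1/24 = -1/24
S = -1/24
C² = P²·S² = 5/21 ; C = -0.487950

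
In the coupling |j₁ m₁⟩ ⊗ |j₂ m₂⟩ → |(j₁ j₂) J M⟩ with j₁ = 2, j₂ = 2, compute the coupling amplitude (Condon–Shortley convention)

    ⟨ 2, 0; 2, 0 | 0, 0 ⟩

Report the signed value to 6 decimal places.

+0.447214

j₁+j₂−J=4  J+j₁−j₂=0  J−j₁+j₂=0  j₁+j₂+J+1=5
(j₁±m₁, j₂±m₂, J±M) = (2,2,2,2,0,0)
P² = 16/5
sum k=2..2:
  [2] +1/4 = 1/4
S = 1/4
C² = P²·S² = 1/5 ; C = +0.447214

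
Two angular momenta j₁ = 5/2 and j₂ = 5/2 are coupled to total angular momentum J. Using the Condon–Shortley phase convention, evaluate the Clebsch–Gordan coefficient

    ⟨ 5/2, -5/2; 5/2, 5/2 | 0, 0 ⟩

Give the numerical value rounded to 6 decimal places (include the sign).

j₁+j₂−J=5  J+j₁−j₂=0  J−j₁+j₂=0  j₁+j₂+J+1=6
(j₁±m₁, j₂±m₂, J±M) = (0,5,5,0,0,0)
P² = 2400
sum k=5..5:
  [5] −1/120 = -1/120
S = -1/120
C² = P²·S² = 1/6 ; C = -0.408248

−√(1/6) ≈ -0.408248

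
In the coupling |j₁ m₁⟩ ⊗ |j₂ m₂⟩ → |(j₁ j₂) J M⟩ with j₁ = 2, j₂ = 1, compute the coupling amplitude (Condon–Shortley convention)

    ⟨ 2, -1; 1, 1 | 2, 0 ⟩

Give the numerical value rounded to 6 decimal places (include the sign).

triangle: 1!·3!·1!/6! = 6/720
(j±m)!: 1!·3!·2!·0!·2!·2! = 48
prefactor² = (2J+1)·Δ·N² = 2
  k=1: −1/(1!·0!·2!·1!·1!·0!) = -1/2
Σ = -1/2  ⇒  CG² = 2·(-1/2)² = 1/2
CG = −√(1/2) = -0.707107

-0.707107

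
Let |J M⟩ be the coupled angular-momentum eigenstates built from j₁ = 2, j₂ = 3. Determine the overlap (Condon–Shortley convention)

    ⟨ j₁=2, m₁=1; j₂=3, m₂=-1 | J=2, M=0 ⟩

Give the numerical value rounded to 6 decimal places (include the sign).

-0.377964  (= −√(1/7))

triangle: 3!×1!×3!/8! = 36/40320
(j±m)!: 3!×1!×2!×4!×2!×2! = 1152
prefactor² = (2J+1)×Δ×N² = 36/7
  k=0: +1/(0!×3!×1!×2!×0!×1!) = 1/12
  k=1: −1/(1!×2!×0!×1!×1!×2!) = -1/4
Σ = -1/6  ⇒  CG² = 36/7×(-1/6)² = 1/7
CG = −√(1/7) = -0.377964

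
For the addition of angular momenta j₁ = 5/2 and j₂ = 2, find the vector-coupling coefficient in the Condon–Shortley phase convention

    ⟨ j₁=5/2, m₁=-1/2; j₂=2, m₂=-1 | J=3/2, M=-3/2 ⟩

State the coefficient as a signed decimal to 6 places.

−√(9/35) ≈ -0.507093

j₁+j₂−J=3  J+j₁−j₂=2  J−j₁+j₂=1  j₁+j₂+J+1=7
(j₁±m₁, j₂±m₂, J±M) = (2,3,1,3,0,3)
P² = 144/35
sum k=1..1:
  [1] −1/4 = -1/4
S = -1/4
C² = P²·S² = 9/35 ; C = -0.507093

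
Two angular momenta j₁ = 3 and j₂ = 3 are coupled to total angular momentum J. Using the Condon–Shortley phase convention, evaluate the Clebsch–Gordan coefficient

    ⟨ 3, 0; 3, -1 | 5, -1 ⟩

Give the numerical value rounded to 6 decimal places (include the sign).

+0.345033  (= +√(5/42))

√[11·1!5!5!/12! · 3!3!2!4!4!6!] = √(69120/7)
  +(−1)^0/∏(0,1,3,2,2,3)! = 1/144  (running 1/144)
  +(−1)^1/∏(1,0,2,1,3,4)! = -1/288  (running 1/288)
⟨..|..⟩ = √(69120/7)·(1/288) = +0.345033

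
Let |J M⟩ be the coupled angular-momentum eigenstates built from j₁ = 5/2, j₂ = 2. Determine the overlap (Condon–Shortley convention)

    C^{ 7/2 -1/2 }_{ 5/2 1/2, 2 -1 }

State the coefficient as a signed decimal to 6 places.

+√(14/45) ≈ +0.557773

√[8·1!4!3!/9! · 3!2!1!3!3!4!] = √(1152/35)
  +(−1)^0/∏(0,1,2,1,2,2)! = 1/8  (running 1/8)
  +(−1)^1/∏(1,0,1,0,3,3)! = -1/36  (running 7/72)
⟨..|..⟩ = √(1152/35)·(7/72) = +0.557773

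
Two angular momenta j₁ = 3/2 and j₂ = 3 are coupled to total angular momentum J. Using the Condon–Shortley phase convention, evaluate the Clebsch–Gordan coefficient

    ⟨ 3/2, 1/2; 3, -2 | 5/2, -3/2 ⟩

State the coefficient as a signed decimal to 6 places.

triangle: 2!·1!·4!/8! = 48/40320
(j±m)!: 2!·1!·1!·5!·1!·4! = 5760
prefactor² = (2J+1)·Δ·N² = 288/7
  k=0: +1/(0!·2!·1!·1!·0!·3!) = 1/12
  k=1: −1/(1!·1!·0!·0!·1!·4!) = -1/24
Σ = 1/24  ⇒  CG² = 288/7·1/24² = 1/14
CG = +√(1/14) = +0.267261

+0.267261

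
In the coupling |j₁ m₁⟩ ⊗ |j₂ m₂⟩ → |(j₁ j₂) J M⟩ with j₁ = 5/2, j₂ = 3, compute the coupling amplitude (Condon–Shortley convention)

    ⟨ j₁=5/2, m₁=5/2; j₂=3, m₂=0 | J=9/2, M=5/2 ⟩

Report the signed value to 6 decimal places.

+0.615457  (= +√(25/66))

j₁+j₂−J=1  J+j₁−j₂=4  J−j₁+j₂=5  j₁+j₂+J+1=11
(j₁±m₁, j₂±m₂, J±M) = (5,0,3,3,7,2)
P² = 345600/11
sum k=0..0:
  [0] +1/288 = 1/288
S = 1/288
C² = P²·S² = 25/66 ; C = +0.615457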